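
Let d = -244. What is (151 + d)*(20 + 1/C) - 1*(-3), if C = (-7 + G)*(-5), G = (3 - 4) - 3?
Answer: -102228/55 ≈ -1858.7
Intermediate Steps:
G = -4 (G = -1 - 3 = -4)
C = 55 (C = (-7 - 4)*(-5) = -11*(-5) = 55)
(151 + d)*(20 + 1/C) - 1*(-3) = (151 - 244)*(20 + 1/55) - 1*(-3) = -93*(20 + 1/55) + 3 = -93*1101/55 + 3 = -102393/55 + 3 = -102228/55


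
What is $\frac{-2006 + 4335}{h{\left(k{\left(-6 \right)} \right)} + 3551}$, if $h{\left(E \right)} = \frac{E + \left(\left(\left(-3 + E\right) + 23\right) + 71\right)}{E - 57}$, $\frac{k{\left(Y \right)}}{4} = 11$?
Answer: $\frac{30277}{45984} \approx 0.65842$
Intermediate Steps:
$k{\left(Y \right)} = 44$ ($k{\left(Y \right)} = 4 \cdot 11 = 44$)
$h{\left(E \right)} = \frac{91 + 2 E}{-57 + E}$ ($h{\left(E \right)} = \frac{E + \left(\left(20 + E\right) + 71\right)}{-57 + E} = \frac{E + \left(91 + E\right)}{-57 + E} = \frac{91 + 2 E}{-57 + E}$)
$\frac{-2006 + 4335}{h{\left(k{\left(-6 \right)} \right)} + 3551} = \frac{-2006 + 4335}{\frac{91 + 2 \cdot 44}{-57 + 44} + 3551} = \frac{2329}{\frac{91 + 88}{-13} + 3551} = \frac{2329}{\left(- \frac{1}{13}\right) 179 + 3551} = \frac{2329}{- \frac{179}{13} + 3551} = \frac{2329}{\frac{45984}{13}} = 2329 \cdot \frac{13}{45984} = \frac{30277}{45984}$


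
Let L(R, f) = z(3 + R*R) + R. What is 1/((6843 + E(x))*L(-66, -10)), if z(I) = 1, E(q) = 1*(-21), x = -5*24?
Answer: -1/443430 ≈ -2.2551e-6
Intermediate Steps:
x = -120
E(q) = -21
L(R, f) = 1 + R
1/((6843 + E(x))*L(-66, -10)) = 1/((6843 - 21)*(1 - 66)) = 1/(6822*(-65)) = (1/6822)*(-1/65) = -1/443430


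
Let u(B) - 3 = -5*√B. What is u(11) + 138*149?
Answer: 20565 - 5*√11 ≈ 20548.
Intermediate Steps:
u(B) = 3 - 5*√B
u(11) + 138*149 = (3 - 5*√11) + 138*149 = (3 - 5*√11) + 20562 = 20565 - 5*√11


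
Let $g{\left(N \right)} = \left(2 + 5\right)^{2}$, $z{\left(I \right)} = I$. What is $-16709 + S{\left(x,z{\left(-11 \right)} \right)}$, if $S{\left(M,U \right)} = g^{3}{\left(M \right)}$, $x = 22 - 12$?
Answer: $100940$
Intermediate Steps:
$g{\left(N \right)} = 49$ ($g{\left(N \right)} = 7^{2} = 49$)
$x = 10$ ($x = 22 - 12 = 10$)
$S{\left(M,U \right)} = 117649$ ($S{\left(M,U \right)} = 49^{3} = 117649$)
$-16709 + S{\left(x,z{\left(-11 \right)} \right)} = -16709 + 117649 = 100940$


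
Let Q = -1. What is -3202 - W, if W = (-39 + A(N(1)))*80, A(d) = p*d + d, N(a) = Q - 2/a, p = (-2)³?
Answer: -1762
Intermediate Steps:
p = -8
N(a) = -1 - 2/a
A(d) = -7*d (A(d) = -8*d + d = -7*d)
W = -1440 (W = (-39 - 7*(-2 - 1*1)/1)*80 = (-39 - 7*(-2 - 1))*80 = (-39 - 7*(-3))*80 = (-39 + 21)*80 = -18*80 = -1440)
-3202 - W = -3202 - 1*(-1440) = -3202 + 1440 = -1762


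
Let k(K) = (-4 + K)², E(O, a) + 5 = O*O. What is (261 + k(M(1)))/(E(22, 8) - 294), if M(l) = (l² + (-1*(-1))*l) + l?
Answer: 262/185 ≈ 1.4162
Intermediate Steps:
M(l) = l² + 2*l (M(l) = (l² + 1*l) + l = (l² + l) + l = (l + l²) + l = l² + 2*l)
E(O, a) = -5 + O² (E(O, a) = -5 + O*O = -5 + O²)
(261 + k(M(1)))/(E(22, 8) - 294) = (261 + (-4 + 1*(2 + 1))²)/((-5 + 22²) - 294) = (261 + (-4 + 1*3)²)/((-5 + 484) - 294) = (261 + (-4 + 3)²)/(479 - 294) = (261 + (-1)²)/185 = (261 + 1)*(1/185) = 262*(1/185) = 262/185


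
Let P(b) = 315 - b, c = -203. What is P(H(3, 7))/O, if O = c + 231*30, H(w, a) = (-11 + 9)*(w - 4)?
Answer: 313/6727 ≈ 0.046529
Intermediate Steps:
H(w, a) = 8 - 2*w (H(w, a) = -2*(-4 + w) = 8 - 2*w)
O = 6727 (O = -203 + 231*30 = -203 + 6930 = 6727)
P(H(3, 7))/O = (315 - (8 - 2*3))/6727 = (315 - (8 - 6))*(1/6727) = (315 - 1*2)*(1/6727) = (315 - 2)*(1/6727) = 313*(1/6727) = 313/6727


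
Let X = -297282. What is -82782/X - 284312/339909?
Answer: -9397082191/16841471223 ≈ -0.55797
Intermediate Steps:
-82782/X - 284312/339909 = -82782/(-297282) - 284312/339909 = -82782*(-1/297282) - 284312*1/339909 = 13797/49547 - 284312/339909 = -9397082191/16841471223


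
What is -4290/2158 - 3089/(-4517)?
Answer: -488918/374911 ≈ -1.3041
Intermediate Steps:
-4290/2158 - 3089/(-4517) = -4290*1/2158 - 3089*(-1/4517) = -165/83 + 3089/4517 = -488918/374911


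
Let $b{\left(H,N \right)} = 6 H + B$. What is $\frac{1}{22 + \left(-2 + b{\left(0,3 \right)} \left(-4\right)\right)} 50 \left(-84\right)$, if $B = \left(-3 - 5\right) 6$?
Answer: $- \frac{1050}{53} \approx -19.811$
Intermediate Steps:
$B = -48$ ($B = \left(-3 - 5\right) 6 = \left(-8\right) 6 = -48$)
$b{\left(H,N \right)} = -48 + 6 H$ ($b{\left(H,N \right)} = 6 H - 48 = -48 + 6 H$)
$\frac{1}{22 + \left(-2 + b{\left(0,3 \right)} \left(-4\right)\right)} 50 \left(-84\right) = \frac{1}{22 - \left(2 - \left(-48 + 6 \cdot 0\right) \left(-4\right)\right)} 50 \left(-84\right) = \frac{1}{22 - \left(2 - \left(-48 + 0\right) \left(-4\right)\right)} 50 \left(-84\right) = \frac{1}{22 - -190} \cdot 50 \left(-84\right) = \frac{1}{22 + \left(-2 + 192\right)} 50 \left(-84\right) = \frac{1}{22 + 190} \cdot 50 \left(-84\right) = \frac{1}{212} \cdot 50 \left(-84\right) = \frac{25}{106} \left(-84\right) = - \frac{1050}{53}$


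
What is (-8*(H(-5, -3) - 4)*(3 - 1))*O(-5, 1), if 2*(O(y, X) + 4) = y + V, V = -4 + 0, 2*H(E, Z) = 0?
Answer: -544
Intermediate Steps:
H(E, Z) = 0 (H(E, Z) = (1/2)*0 = 0)
V = -4
O(y, X) = -6 + y/2 (O(y, X) = -4 + (y - 4)/2 = -4 + (-4 + y)/2 = -4 + (-2 + y/2) = -6 + y/2)
(-8*(H(-5, -3) - 4)*(3 - 1))*O(-5, 1) = (-8*(0 - 4)*(3 - 1))*(-6 + (1/2)*(-5)) = (-(-32)*2)*(-6 - 5/2) = -8*(-8)*(-17/2) = 64*(-17/2) = -544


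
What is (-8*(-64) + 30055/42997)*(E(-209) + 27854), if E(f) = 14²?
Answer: 618348757950/42997 ≈ 1.4381e+7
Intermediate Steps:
E(f) = 196
(-8*(-64) + 30055/42997)*(E(-209) + 27854) = (-8*(-64) + 30055/42997)*(196 + 27854) = (512 + 30055*(1/42997))*28050 = (512 + 30055/42997)*28050 = (22044519/42997)*28050 = 618348757950/42997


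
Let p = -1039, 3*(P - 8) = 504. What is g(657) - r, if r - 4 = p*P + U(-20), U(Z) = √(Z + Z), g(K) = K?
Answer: 183517 - 2*I*√10 ≈ 1.8352e+5 - 6.3246*I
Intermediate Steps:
P = 176 (P = 8 + (⅓)*504 = 8 + 168 = 176)
U(Z) = √2*√Z (U(Z) = √(2*Z) = √2*√Z)
r = -182860 + 2*I*√10 (r = 4 + (-1039*176 + √2*√(-20)) = 4 + (-182864 + √2*(2*I*√5)) = 4 + (-182864 + 2*I*√10) = -182860 + 2*I*√10 ≈ -1.8286e+5 + 6.3246*I)
g(657) - r = 657 - (-182860 + 2*I*√10) = 657 + (182860 - 2*I*√10) = 183517 - 2*I*√10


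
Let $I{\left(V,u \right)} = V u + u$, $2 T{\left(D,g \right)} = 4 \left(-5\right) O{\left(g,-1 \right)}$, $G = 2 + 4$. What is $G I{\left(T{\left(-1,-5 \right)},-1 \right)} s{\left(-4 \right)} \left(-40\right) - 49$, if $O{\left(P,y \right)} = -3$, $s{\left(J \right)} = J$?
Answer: $-29809$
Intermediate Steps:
$G = 6$
$T{\left(D,g \right)} = 30$ ($T{\left(D,g \right)} = \frac{4 \left(-5\right) \left(-3\right)}{2} = \frac{\left(-20\right) \left(-3\right)}{2} = \frac{1}{2} \cdot 60 = 30$)
$I{\left(V,u \right)} = u + V u$
$G I{\left(T{\left(-1,-5 \right)},-1 \right)} s{\left(-4 \right)} \left(-40\right) - 49 = 6 \left(- (1 + 30)\right) \left(-4\right) \left(-40\right) - 49 = 6 \left(\left(-1\right) 31\right) \left(-4\right) \left(-40\right) - 49 = 6 \left(-31\right) \left(-4\right) \left(-40\right) - 49 = \left(-186\right) \left(-4\right) \left(-40\right) - 49 = 744 \left(-40\right) - 49 = -29760 - 49 = -29809$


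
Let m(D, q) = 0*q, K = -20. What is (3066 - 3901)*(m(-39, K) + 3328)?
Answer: -2778880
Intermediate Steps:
m(D, q) = 0
(3066 - 3901)*(m(-39, K) + 3328) = (3066 - 3901)*(0 + 3328) = -835*3328 = -2778880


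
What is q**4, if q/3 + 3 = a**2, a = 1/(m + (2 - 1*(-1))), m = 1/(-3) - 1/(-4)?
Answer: 12591454171299201/2251875390625 ≈ 5591.5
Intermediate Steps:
m = -1/12 (m = 1*(-1/3) - 1*(-1/4) = -1/3 + 1/4 = -1/12 ≈ -0.083333)
a = 12/35 (a = 1/(-1/12 + (2 - 1*(-1))) = 1/(-1/12 + (2 + 1)) = 1/(-1/12 + 3) = 1/(35/12) = 12/35 ≈ 0.34286)
q = -10593/1225 (q = -9 + 3*(12/35)**2 = -9 + 3*(144/1225) = -9 + 432/1225 = -10593/1225 ≈ -8.6473)
q**4 = (-10593/1225)**4 = 12591454171299201/2251875390625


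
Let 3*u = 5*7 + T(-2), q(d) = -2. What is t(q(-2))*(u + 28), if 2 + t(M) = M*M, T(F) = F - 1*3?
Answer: 76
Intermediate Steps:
T(F) = -3 + F (T(F) = F - 3 = -3 + F)
u = 10 (u = (5*7 + (-3 - 2))/3 = (35 - 5)/3 = (⅓)*30 = 10)
t(M) = -2 + M² (t(M) = -2 + M*M = -2 + M²)
t(q(-2))*(u + 28) = (-2 + (-2)²)*(10 + 28) = (-2 + 4)*38 = 2*38 = 76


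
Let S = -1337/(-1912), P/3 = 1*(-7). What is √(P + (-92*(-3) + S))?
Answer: √233692766/956 ≈ 15.991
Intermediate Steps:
P = -21 (P = 3*(1*(-7)) = 3*(-7) = -21)
S = 1337/1912 (S = -1337*(-1/1912) = 1337/1912 ≈ 0.69927)
√(P + (-92*(-3) + S)) = √(-21 + (-92*(-3) + 1337/1912)) = √(-21 + (276 + 1337/1912)) = √(-21 + 529049/1912) = √(488897/1912) = √233692766/956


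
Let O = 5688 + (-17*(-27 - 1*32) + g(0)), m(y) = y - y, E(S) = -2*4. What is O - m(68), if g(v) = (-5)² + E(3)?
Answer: 6708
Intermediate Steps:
E(S) = -8
g(v) = 17 (g(v) = (-5)² - 8 = 25 - 8 = 17)
m(y) = 0
O = 6708 (O = 5688 + (-17*(-27 - 1*32) + 17) = 5688 + (-17*(-27 - 32) + 17) = 5688 + (-17*(-59) + 17) = 5688 + (1003 + 17) = 5688 + 1020 = 6708)
O - m(68) = 6708 - 1*0 = 6708 + 0 = 6708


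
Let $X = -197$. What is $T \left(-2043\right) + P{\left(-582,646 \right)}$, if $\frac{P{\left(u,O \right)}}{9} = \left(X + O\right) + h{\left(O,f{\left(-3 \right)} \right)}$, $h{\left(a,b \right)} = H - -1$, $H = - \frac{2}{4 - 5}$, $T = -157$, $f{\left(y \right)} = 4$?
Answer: $324819$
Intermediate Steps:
$H = 2$ ($H = - \frac{2}{-1} = \left(-2\right) \left(-1\right) = 2$)
$h{\left(a,b \right)} = 3$ ($h{\left(a,b \right)} = 2 - -1 = 2 + 1 = 3$)
$P{\left(u,O \right)} = -1746 + 9 O$ ($P{\left(u,O \right)} = 9 \left(\left(-197 + O\right) + 3\right) = 9 \left(-194 + O\right) = -1746 + 9 O$)
$T \left(-2043\right) + P{\left(-582,646 \right)} = \left(-157\right) \left(-2043\right) + \left(-1746 + 9 \cdot 646\right) = 320751 + \left(-1746 + 5814\right) = 320751 + 4068 = 324819$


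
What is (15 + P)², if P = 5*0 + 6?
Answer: 441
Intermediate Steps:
P = 6 (P = 0 + 6 = 6)
(15 + P)² = (15 + 6)² = 21² = 441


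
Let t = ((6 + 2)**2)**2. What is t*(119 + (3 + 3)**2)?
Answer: 634880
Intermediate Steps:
t = 4096 (t = (8**2)**2 = 64**2 = 4096)
t*(119 + (3 + 3)**2) = 4096*(119 + (3 + 3)**2) = 4096*(119 + 6**2) = 4096*(119 + 36) = 4096*155 = 634880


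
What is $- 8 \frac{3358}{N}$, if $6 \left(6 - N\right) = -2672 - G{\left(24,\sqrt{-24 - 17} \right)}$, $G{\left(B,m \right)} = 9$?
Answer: $- \frac{161184}{2717} \approx -59.324$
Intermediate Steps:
$N = \frac{2717}{6}$ ($N = 6 - \frac{-2672 - 9}{6} = 6 - - \frac{2681}{6} = 6 + \frac{2681}{6} = \frac{2717}{6} \approx 452.83$)
$- 8 \frac{3358}{N} = - 8 \frac{3358}{\frac{2717}{6}} = - 8 \cdot 3358 \cdot \frac{6}{2717} = \left(-8\right) \frac{20148}{2717} = - \frac{161184}{2717}$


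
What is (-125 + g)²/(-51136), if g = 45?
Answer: -100/799 ≈ -0.12516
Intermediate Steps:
(-125 + g)²/(-51136) = (-125 + 45)²/(-51136) = (-80)²*(-1/51136) = 6400*(-1/51136) = -100/799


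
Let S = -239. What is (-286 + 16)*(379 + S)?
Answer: -37800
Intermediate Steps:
(-286 + 16)*(379 + S) = (-286 + 16)*(379 - 239) = -270*140 = -37800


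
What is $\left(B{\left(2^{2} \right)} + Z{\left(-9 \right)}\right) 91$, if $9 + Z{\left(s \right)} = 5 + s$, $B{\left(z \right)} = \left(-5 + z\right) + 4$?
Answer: $-910$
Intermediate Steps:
$B{\left(z \right)} = -1 + z$
$Z{\left(s \right)} = -4 + s$ ($Z{\left(s \right)} = -9 + \left(5 + s\right) = -4 + s$)
$\left(B{\left(2^{2} \right)} + Z{\left(-9 \right)}\right) 91 = \left(\left(-1 + 2^{2}\right) - 13\right) 91 = \left(\left(-1 + 4\right) - 13\right) 91 = \left(3 - 13\right) 91 = \left(-10\right) 91 = -910$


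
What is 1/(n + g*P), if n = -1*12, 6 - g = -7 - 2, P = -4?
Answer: -1/72 ≈ -0.013889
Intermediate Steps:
g = 15 (g = 6 - (-7 - 2) = 6 - 1*(-9) = 6 + 9 = 15)
n = -12
1/(n + g*P) = 1/(-12 + 15*(-4)) = 1/(-12 - 60) = 1/(-72) = -1/72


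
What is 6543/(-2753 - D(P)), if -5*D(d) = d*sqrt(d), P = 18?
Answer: -450321975/189469393 - 1766610*sqrt(2)/189469393 ≈ -2.3899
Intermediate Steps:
D(d) = -d**(3/2)/5 (D(d) = -d*sqrt(d)/5 = -d**(3/2)/5)
6543/(-2753 - D(P)) = 6543/(-2753 - (-1)*18**(3/2)/5) = 6543/(-2753 - (-1)*54*sqrt(2)/5) = 6543/(-2753 - (-54)*sqrt(2)/5) = 6543/(-2753 + 54*sqrt(2)/5)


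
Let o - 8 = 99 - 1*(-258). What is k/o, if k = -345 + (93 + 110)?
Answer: -142/365 ≈ -0.38904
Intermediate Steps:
o = 365 (o = 8 + (99 - 1*(-258)) = 8 + (99 + 258) = 8 + 357 = 365)
k = -142 (k = -345 + 203 = -142)
k/o = -142/365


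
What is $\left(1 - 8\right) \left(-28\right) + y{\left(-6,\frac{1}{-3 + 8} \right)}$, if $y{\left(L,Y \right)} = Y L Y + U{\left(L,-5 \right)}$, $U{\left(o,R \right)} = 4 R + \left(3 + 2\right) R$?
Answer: $\frac{3769}{25} \approx 150.76$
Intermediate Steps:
$U{\left(o,R \right)} = 9 R$ ($U{\left(o,R \right)} = 4 R + 5 R = 9 R$)
$y{\left(L,Y \right)} = -45 + L Y^{2}$ ($y{\left(L,Y \right)} = Y L Y + 9 \left(-5\right) = L Y Y - 45 = L Y^{2} - 45 = -45 + L Y^{2}$)
$\left(1 - 8\right) \left(-28\right) + y{\left(-6,\frac{1}{-3 + 8} \right)} = \left(1 - 8\right) \left(-28\right) - \left(45 + 6 \left(\frac{1}{-3 + 8}\right)^{2}\right) = \left(1 - 8\right) \left(-28\right) - \left(45 + 6 \left(\frac{1}{5}\right)^{2}\right) = \left(-7\right) \left(-28\right) - \left(45 + \frac{6}{25}\right) = 196 - \frac{1131}{25} = \frac{3769}{25}$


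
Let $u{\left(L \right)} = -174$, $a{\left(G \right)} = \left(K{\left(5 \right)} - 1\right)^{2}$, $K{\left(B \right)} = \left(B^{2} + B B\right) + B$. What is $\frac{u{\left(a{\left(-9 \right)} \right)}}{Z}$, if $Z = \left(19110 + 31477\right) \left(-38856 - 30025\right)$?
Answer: $\frac{174}{3484483147} \approx 4.9936 \cdot 10^{-8}$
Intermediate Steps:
$K{\left(B \right)} = B + 2 B^{2}$ ($K{\left(B \right)} = \left(B^{2} + B^{2}\right) + B = 2 B^{2} + B = B + 2 B^{2}$)
$a{\left(G \right)} = 2916$ ($a{\left(G \right)} = \left(5 \left(1 + 2 \cdot 5\right) - 1\right)^{2} = \left(5 \left(1 + 10\right) - 1\right)^{2} = \left(5 \cdot 11 - 1\right)^{2} = \left(55 - 1\right)^{2} = 54^{2} = 2916$)
$Z = -3484483147$ ($Z = 50587 \left(-68881\right) = -3484483147$)
$\frac{u{\left(a{\left(-9 \right)} \right)}}{Z} = - \frac{174}{-3484483147} = \left(-174\right) \left(- \frac{1}{3484483147}\right) = \frac{174}{3484483147}$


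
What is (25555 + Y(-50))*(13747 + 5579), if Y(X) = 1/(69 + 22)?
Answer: 44942728956/91 ≈ 4.9388e+8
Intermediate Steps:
Y(X) = 1/91
(25555 + Y(-50))*(13747 + 5579) = (25555 + 1/91)*(13747 + 5579) = (2325506/91)*19326 = 44942728956/91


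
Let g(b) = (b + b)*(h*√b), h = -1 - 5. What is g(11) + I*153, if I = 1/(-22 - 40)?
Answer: -153/62 - 132*√11 ≈ -440.26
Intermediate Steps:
h = -6
I = -1/62 (I = 1/(-62) = -1/62 ≈ -0.016129)
g(b) = -12*b^(3/2) (g(b) = (b + b)*(-6*√b) = (2*b)*(-6*√b) = -12*b^(3/2))
g(11) + I*153 = -132*√11 - 1/62*153 = -132*√11 - 153/62 = -153/62 - 132*√11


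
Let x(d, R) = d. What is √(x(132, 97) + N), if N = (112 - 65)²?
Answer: √2341 ≈ 48.384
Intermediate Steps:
N = 2209 (N = 47² = 2209)
√(x(132, 97) + N) = √(132 + 2209) = √2341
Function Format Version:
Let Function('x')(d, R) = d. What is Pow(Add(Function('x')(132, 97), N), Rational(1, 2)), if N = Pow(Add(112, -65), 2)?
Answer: Pow(2341, Rational(1, 2)) ≈ 48.384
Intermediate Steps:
N = 2209 (N = Pow(47, 2) = 2209)
Pow(Add(Function('x')(132, 97), N), Rational(1, 2)) = Pow(Add(132, 2209), Rational(1, 2)) = Pow(2341, Rational(1, 2))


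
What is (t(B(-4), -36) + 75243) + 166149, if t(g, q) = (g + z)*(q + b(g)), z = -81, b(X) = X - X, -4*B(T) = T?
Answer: 244272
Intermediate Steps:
B(T) = -T/4
b(X) = 0
t(g, q) = q*(-81 + g) (t(g, q) = (g - 81)*(q + 0) = (-81 + g)*q = q*(-81 + g))
(t(B(-4), -36) + 75243) + 166149 = (-36*(-81 - ¼*(-4)) + 75243) + 166149 = (-36*(-81 + 1) + 75243) + 166149 = (-36*(-80) + 75243) + 166149 = (2880 + 75243) + 166149 = 78123 + 166149 = 244272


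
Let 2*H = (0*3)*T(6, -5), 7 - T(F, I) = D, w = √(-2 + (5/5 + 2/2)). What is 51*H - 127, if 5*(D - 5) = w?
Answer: -127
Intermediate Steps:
w = 0 (w = √(-2 + (5*(⅕) + 2*(½))) = √(-2 + (1 + 1)) = √(-2 + 2) = √0 = 0)
D = 5 (D = 5 + (⅕)*0 = 5 + 0 = 5)
T(F, I) = 2 (T(F, I) = 7 - 1*5 = 7 - 5 = 2)
H = 0 (H = ((0*3)*2)/2 = (0*2)/2 = (½)*0 = 0)
51*H - 127 = 51*0 - 127 = 0 - 127 = -127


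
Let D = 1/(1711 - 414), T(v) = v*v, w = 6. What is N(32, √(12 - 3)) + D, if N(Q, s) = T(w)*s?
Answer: 140077/1297 ≈ 108.00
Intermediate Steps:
T(v) = v²
D = 1/1297 ≈ 0.00077101
N(Q, s) = 36*s (N(Q, s) = 6²*s = 36*s)
N(32, √(12 - 3)) + D = 36*√(12 - 3) + 1/1297 = 36*√9 + 1/1297 = 36*3 + 1/1297 = 108 + 1/1297 = 140077/1297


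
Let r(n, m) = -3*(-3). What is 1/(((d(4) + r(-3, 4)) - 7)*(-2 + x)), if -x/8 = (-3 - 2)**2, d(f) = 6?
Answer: -1/1616 ≈ -0.00061881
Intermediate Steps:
r(n, m) = 9
x = -200 (x = -8*(-3 - 2)**2 = -8*(-5)**2 = -8*25 = -200)
1/(((d(4) + r(-3, 4)) - 7)*(-2 + x)) = 1/(((6 + 9) - 7)*(-2 - 200)) = 1/((15 - 7)*(-202)) = 1/(8*(-202)) = 1/(-1616) = -1/1616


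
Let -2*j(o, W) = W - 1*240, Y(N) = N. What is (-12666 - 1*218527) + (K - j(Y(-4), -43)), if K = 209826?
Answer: -43017/2 ≈ -21509.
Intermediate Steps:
j(o, W) = 120 - W/2 (j(o, W) = -(W - 1*240)/2 = -(W - 240)/2 = -(-240 + W)/2 = 120 - W/2)
(-12666 - 1*218527) + (K - j(Y(-4), -43)) = (-12666 - 1*218527) + (209826 - (120 - ½*(-43))) = (-12666 - 218527) + (209826 - (120 + 43/2)) = -231193 + (209826 - 1*283/2) = -231193 + (209826 - 283/2) = -231193 + 419369/2 = -43017/2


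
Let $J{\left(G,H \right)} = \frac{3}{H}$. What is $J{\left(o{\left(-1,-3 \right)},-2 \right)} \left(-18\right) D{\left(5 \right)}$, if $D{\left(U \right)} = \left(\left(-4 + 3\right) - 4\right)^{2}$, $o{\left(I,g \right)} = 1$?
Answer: $675$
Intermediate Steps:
$D{\left(U \right)} = 25$ ($D{\left(U \right)} = \left(-1 - 4\right)^{2} = \left(-5\right)^{2} = 25$)
$J{\left(o{\left(-1,-3 \right)},-2 \right)} \left(-18\right) D{\left(5 \right)} = \frac{3}{-2} \left(-18\right) 25 = 3 \left(- \frac{1}{2}\right) \left(-18\right) 25 = \left(- \frac{3}{2}\right) \left(-18\right) 25 = 27 \cdot 25 = 675$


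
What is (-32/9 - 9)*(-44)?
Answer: 4972/9 ≈ 552.44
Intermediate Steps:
(-32/9 - 9)*(-44) = -113/9*(-44) = 4972/9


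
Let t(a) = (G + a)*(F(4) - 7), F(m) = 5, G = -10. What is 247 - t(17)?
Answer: 261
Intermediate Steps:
t(a) = 20 - 2*a (t(a) = (-10 + a)*(5 - 7) = (-10 + a)*(-2) = 20 - 2*a)
247 - t(17) = 247 - (20 - 2*17) = 247 - (20 - 34) = 247 - 1*(-14) = 247 + 14 = 261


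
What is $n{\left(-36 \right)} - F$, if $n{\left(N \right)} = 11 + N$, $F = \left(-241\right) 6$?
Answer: $1421$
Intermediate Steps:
$F = -1446$
$n{\left(-36 \right)} - F = \left(11 - 36\right) - -1446 = -25 + 1446 = 1421$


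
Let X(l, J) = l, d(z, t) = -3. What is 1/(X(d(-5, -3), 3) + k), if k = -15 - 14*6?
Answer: -1/102 ≈ -0.0098039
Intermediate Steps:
k = -99 (k = -15 - 84 = -99)
1/(X(d(-5, -3), 3) + k) = 1/(-3 - 99) = 1/(-102) = -1/102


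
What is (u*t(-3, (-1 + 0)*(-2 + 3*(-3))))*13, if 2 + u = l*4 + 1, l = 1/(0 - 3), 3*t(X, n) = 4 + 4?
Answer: -728/9 ≈ -80.889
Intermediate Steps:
t(X, n) = 8/3 (t(X, n) = (4 + 4)/3 = (⅓)*8 = 8/3)
l = -⅓ (l = 1/(-3) = -⅓ ≈ -0.33333)
u = -7/3 (u = -2 + (-⅓*4 + 1) = -2 + (-4/3 + 1) = -2 - ⅓ = -7/3 ≈ -2.3333)
(u*t(-3, (-1 + 0)*(-2 + 3*(-3))))*13 = -7/3*8/3*13 = -56/9*13 = -728/9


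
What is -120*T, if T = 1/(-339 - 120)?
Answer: 40/153 ≈ 0.26144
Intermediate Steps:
T = -1/459 (T = 1/(-459) = -1/459 ≈ -0.0021787)
-120*T = -120*(-1/459) = 40/153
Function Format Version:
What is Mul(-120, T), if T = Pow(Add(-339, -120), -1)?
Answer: Rational(40, 153) ≈ 0.26144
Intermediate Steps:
T = Rational(-1, 459) (T = Pow(-459, -1) = Rational(-1, 459) ≈ -0.0021787)
Mul(-120, T) = Mul(-120, Rational(-1, 459)) = Rational(40, 153)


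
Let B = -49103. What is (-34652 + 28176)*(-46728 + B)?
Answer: 620601556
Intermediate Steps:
(-34652 + 28176)*(-46728 + B) = (-34652 + 28176)*(-46728 - 49103) = -6476*(-95831) = 620601556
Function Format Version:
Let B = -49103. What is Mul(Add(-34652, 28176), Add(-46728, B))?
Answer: 620601556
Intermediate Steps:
Mul(Add(-34652, 28176), Add(-46728, B)) = Mul(Add(-34652, 28176), Add(-46728, -49103)) = Mul(-6476, -95831) = 620601556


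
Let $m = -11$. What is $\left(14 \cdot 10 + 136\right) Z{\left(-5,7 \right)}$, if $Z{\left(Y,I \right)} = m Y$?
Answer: $15180$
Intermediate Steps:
$Z{\left(Y,I \right)} = - 11 Y$
$\left(14 \cdot 10 + 136\right) Z{\left(-5,7 \right)} = \left(14 \cdot 10 + 136\right) \left(\left(-11\right) \left(-5\right)\right) = \left(140 + 136\right) 55 = 276 \cdot 55 = 15180$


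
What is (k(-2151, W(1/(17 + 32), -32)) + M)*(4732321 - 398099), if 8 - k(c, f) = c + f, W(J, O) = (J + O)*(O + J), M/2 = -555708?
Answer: -11554089023867212/2401 ≈ -4.8122e+12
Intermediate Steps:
M = -1111416 (M = 2*(-555708) = -1111416)
W(J, O) = (J + O)² (W(J, O) = (J + O)*(J + O) = (J + O)²)
k(c, f) = 8 - c - f (k(c, f) = 8 - (c + f) = 8 + (-c - f) = 8 - c - f)
(k(-2151, W(1/(17 + 32), -32)) + M)*(4732321 - 398099) = ((8 - 1*(-2151) - (1/(17 + 32) - 32)²) - 1111416)*(4732321 - 398099) = ((8 + 2151 - (1/49 - 32)²) - 1111416)*4334222 = ((8 + 2151 - (-1567/49)²) - 1111416)*4334222 = ((8 + 2151 - 1*2455489/2401) - 1111416)*4334222 = ((8 + 2151 - 2455489/2401) - 1111416)*4334222 = (2728270/2401 - 1111416)*4334222 = -2665781546/2401*4334222 = -11554089023867212/2401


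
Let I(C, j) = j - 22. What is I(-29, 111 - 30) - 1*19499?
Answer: -19440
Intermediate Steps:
I(C, j) = -22 + j
I(-29, 111 - 30) - 1*19499 = (-22 + (111 - 30)) - 1*19499 = (-22 + 81) - 19499 = 59 - 19499 = -19440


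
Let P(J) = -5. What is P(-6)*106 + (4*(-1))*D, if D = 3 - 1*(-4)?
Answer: -558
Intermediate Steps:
D = 7 (D = 3 + 4 = 7)
P(-6)*106 + (4*(-1))*D = -5*106 + (4*(-1))*7 = -530 - 4*7 = -530 - 28 = -558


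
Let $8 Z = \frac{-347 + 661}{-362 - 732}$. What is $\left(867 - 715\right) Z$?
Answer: $- \frac{2983}{547} \approx -5.4534$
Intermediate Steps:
$Z = - \frac{157}{4376}$ ($Z = \frac{\left(-347 + 661\right) \frac{1}{-362 - 732}}{8} = \frac{314 \frac{1}{-1094}}{8} = \frac{314 \left(- \frac{1}{1094}\right)}{8} = \frac{1}{8} \left(- \frac{157}{547}\right) = - \frac{157}{4376} \approx -0.035878$)
$\left(867 - 715\right) Z = \left(867 - 715\right) \left(- \frac{157}{4376}\right) = 152 \left(- \frac{157}{4376}\right) = - \frac{2983}{547}$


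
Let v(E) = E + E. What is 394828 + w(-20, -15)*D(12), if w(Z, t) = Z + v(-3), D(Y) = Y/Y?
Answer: 394802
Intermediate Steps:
v(E) = 2*E
D(Y) = 1
w(Z, t) = -6 + Z (w(Z, t) = Z + 2*(-3) = Z - 6 = -6 + Z)
394828 + w(-20, -15)*D(12) = 394828 + (-6 - 20)*1 = 394828 - 26*1 = 394828 - 26 = 394802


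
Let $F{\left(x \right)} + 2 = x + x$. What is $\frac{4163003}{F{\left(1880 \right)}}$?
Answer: $\frac{4163003}{3758} \approx 1107.8$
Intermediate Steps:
$F{\left(x \right)} = -2 + 2 x$ ($F{\left(x \right)} = -2 + \left(x + x\right) = -2 + 2 x$)
$\frac{4163003}{F{\left(1880 \right)}} = \frac{4163003}{-2 + 2 \cdot 1880} = \frac{4163003}{-2 + 3760} = \frac{4163003}{3758}$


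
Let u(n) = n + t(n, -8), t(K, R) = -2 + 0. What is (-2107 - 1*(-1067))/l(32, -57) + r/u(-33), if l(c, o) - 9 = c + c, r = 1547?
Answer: -21333/365 ≈ -58.447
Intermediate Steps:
l(c, o) = 9 + 2*c (l(c, o) = 9 + (c + c) = 9 + 2*c)
t(K, R) = -2
u(n) = -2 + n (u(n) = n - 2 = -2 + n)
(-2107 - 1*(-1067))/l(32, -57) + r/u(-33) = (-2107 - 1*(-1067))/(9 + 2*32) + 1547/(-2 - 33) = (-2107 + 1067)/(9 + 64) + 1547/(-35) = -1040/73 + 1547*(-1/35) = -1040*1/73 - 221/5 = -1040/73 - 221/5 = -21333/365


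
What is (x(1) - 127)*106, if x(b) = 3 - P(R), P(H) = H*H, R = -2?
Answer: -13568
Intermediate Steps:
P(H) = H**2
x(b) = -1 (x(b) = 3 - 1*(-2)**2 = 3 - 1*4 = 3 - 4 = -1)
(x(1) - 127)*106 = (-1 - 127)*106 = -128*106 = -13568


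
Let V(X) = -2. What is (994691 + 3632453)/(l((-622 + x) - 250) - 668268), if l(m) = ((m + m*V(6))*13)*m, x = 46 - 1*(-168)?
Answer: -578393/787100 ≈ -0.73484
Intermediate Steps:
x = 214 (x = 46 + 168 = 214)
l(m) = -13*m² (l(m) = ((m + m*(-2))*13)*m = ((m - 2*m)*13)*m = (-m*13)*m = (-13*m)*m = -13*m²)
(994691 + 3632453)/(l((-622 + x) - 250) - 668268) = (994691 + 3632453)/(-13*((-622 + 214) - 250)² - 668268) = 4627144/(-13*(-408 - 250)² - 668268) = 4627144/(-13*(-658)² - 668268) = 4627144/(-13*432964 - 668268) = 4627144/(-5628532 - 668268) = 4627144/(-6296800) = 4627144*(-1/6296800) = -578393/787100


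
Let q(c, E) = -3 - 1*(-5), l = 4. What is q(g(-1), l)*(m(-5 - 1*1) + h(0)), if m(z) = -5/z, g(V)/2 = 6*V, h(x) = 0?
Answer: 5/3 ≈ 1.6667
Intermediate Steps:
g(V) = 12*V (g(V) = 2*(6*V) = 12*V)
q(c, E) = 2 (q(c, E) = -3 + 5 = 2)
q(g(-1), l)*(m(-5 - 1*1) + h(0)) = 2*(-5/(-5 - 1*1) + 0) = 2*(-5/(-5 - 1) + 0) = 2*(-5/(-6) + 0) = 2*(-5*(-1/6) + 0) = 2*(5/6 + 0) = 2*(5/6) = 5/3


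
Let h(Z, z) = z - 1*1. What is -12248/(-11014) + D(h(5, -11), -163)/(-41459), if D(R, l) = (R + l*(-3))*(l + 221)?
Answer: 101538254/228314713 ≈ 0.44473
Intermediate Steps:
h(Z, z) = -1 + z (h(Z, z) = z - 1 = -1 + z)
D(R, l) = (221 + l)*(R - 3*l) (D(R, l) = (R - 3*l)*(221 + l) = (221 + l)*(R - 3*l))
-12248/(-11014) + D(h(5, -11), -163)/(-41459) = -12248/(-11014) + (-663*(-163) - 3*(-163)² + 221*(-1 - 11) + (-1 - 11)*(-163))/(-41459) = -12248*(-1/11014) + (108069 - 3*26569 + 221*(-12) - 12*(-163))*(-1/41459) = 6124/5507 + (108069 - 79707 - 2652 + 1956)*(-1/41459) = 6124/5507 + 27666*(-1/41459) = 6124/5507 - 27666/41459 = 101538254/228314713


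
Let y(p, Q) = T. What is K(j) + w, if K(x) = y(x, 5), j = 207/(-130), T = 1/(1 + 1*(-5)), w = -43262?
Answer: -173049/4 ≈ -43262.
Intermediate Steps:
T = -¼ (T = 1/(1 - 5) = 1/(-4) = -¼ ≈ -0.25000)
y(p, Q) = -¼
j = -207/130 (j = 207*(-1/130) = -207/130 ≈ -1.5923)
K(x) = -¼
K(j) + w = -¼ - 43262 = -173049/4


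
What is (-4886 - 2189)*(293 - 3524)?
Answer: 22859325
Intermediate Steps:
(-4886 - 2189)*(293 - 3524) = -7075*(-3231) = 22859325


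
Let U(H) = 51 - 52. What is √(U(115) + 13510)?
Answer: 3*√1501 ≈ 116.23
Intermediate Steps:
U(H) = -1
√(U(115) + 13510) = √(-1 + 13510) = √13509 = 3*√1501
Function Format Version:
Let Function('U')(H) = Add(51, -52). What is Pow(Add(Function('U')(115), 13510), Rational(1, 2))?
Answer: Mul(3, Pow(1501, Rational(1, 2))) ≈ 116.23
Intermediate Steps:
Function('U')(H) = -1
Pow(Add(Function('U')(115), 13510), Rational(1, 2)) = Pow(Add(-1, 13510), Rational(1, 2)) = Pow(13509, Rational(1, 2)) = Mul(3, Pow(1501, Rational(1, 2)))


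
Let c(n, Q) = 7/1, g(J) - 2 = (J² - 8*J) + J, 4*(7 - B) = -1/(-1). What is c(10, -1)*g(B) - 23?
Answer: -333/16 ≈ -20.813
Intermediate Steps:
B = 27/4 (B = 7 - (-1)/(4*(-1)) = 7 - (-1)*(-1)/4 = 7 - ¼*1 = 7 - ¼ = 27/4 ≈ 6.7500)
g(J) = 2 + J² - 7*J (g(J) = 2 + ((J² - 8*J) + J) = 2 + (J² - 7*J) = 2 + J² - 7*J)
c(n, Q) = 7 (c(n, Q) = 7*1 = 7)
c(10, -1)*g(B) - 23 = 7*(2 + (27/4)² - 7*27/4) - 23 = 7*(2 + 729/16 - 189/4) - 23 = 7*(5/16) - 23 = 35/16 - 23 = -333/16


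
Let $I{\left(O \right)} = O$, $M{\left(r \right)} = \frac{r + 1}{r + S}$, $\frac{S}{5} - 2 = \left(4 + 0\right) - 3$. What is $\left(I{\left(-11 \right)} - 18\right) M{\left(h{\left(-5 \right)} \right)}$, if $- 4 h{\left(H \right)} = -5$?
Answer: $- \frac{261}{65} \approx -4.0154$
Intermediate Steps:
$h{\left(H \right)} = \frac{5}{4}$ ($h{\left(H \right)} = \left(- \frac{1}{4}\right) \left(-5\right) = \frac{5}{4}$)
$S = 15$ ($S = 10 + 5 \left(\left(4 + 0\right) - 3\right) = 10 + 5 \left(4 - 3\right) = 10 + 5 \cdot 1 = 10 + 5 = 15$)
$M{\left(r \right)} = \frac{1 + r}{15 + r}$ ($M{\left(r \right)} = \frac{r + 1}{r + 15} = \frac{1 + r}{15 + r}$)
$\left(I{\left(-11 \right)} - 18\right) M{\left(h{\left(-5 \right)} \right)} = \left(-11 - 18\right) \frac{1 + \frac{5}{4}}{15 + \frac{5}{4}} = - 29 \frac{1}{\frac{65}{4}} \cdot \frac{9}{4} = - 29 \cdot \frac{4}{65} \cdot \frac{9}{4} = \left(-29\right) \frac{9}{65} = - \frac{261}{65}$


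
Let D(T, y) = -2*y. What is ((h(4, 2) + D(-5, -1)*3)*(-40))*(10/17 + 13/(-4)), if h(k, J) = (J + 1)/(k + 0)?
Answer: 24435/34 ≈ 718.68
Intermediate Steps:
h(k, J) = (1 + J)/k
((h(4, 2) + D(-5, -1)*3)*(-40))*(10/17 + 13/(-4)) = (((1 + 2)/4 - 2*(-1)*3)*(-40))*(10/17 + 13/(-4)) = (((1/4)*3 + 2*3)*(-40))*(10*(1/17) + 13*(-1/4)) = ((3/4 + 6)*(-40))*(10/17 - 13/4) = ((27/4)*(-40))*(-181/68) = -270*(-181/68) = 24435/34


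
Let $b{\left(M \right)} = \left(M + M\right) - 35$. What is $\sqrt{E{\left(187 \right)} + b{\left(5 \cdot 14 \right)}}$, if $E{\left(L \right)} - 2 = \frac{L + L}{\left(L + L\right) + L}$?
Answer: $\frac{\sqrt{969}}{3} \approx 10.376$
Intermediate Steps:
$b{\left(M \right)} = -35 + 2 M$ ($b{\left(M \right)} = 2 M - 35 = -35 + 2 M$)
$E{\left(L \right)} = \frac{8}{3}$ ($E{\left(L \right)} = 2 + \frac{L + L}{\left(L + L\right) + L} = 2 + \frac{2 L}{2 L + L} = 2 + \frac{2 L}{3 L} = 2 + 2 L \frac{1}{3 L} = 2 + \frac{2}{3} = \frac{8}{3}$)
$\sqrt{E{\left(187 \right)} + b{\left(5 \cdot 14 \right)}} = \sqrt{\frac{8}{3} - \left(35 - 2 \cdot 5 \cdot 14\right)} = \sqrt{\frac{8}{3} + \left(-35 + 2 \cdot 70\right)} = \sqrt{\frac{8}{3} + \left(-35 + 140\right)} = \sqrt{\frac{8}{3} + 105} = \sqrt{\frac{323}{3}} = \frac{\sqrt{969}}{3}$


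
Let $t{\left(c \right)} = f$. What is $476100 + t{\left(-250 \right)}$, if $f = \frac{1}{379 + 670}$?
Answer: $\frac{499428901}{1049} \approx 4.761 \cdot 10^{5}$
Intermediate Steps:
$f = \frac{1}{1049} \approx 0.00095329$
$t{\left(c \right)} = \frac{1}{1049}$
$476100 + t{\left(-250 \right)} = 476100 + \frac{1}{1049} = \frac{499428901}{1049}$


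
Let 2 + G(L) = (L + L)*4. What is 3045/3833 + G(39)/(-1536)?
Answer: 1744445/2943744 ≈ 0.59259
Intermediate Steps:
G(L) = -2 + 8*L (G(L) = -2 + (L + L)*4 = -2 + (2*L)*4 = -2 + 8*L)
3045/3833 + G(39)/(-1536) = 3045/3833 + (-2 + 8*39)/(-1536) = 3045*(1/3833) + (-2 + 312)*(-1/1536) = 3045/3833 + 310*(-1/1536) = 3045/3833 - 155/768 = 1744445/2943744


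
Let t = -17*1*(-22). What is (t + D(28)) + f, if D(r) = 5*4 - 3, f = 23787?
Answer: 24178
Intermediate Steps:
t = 374 (t = -17*(-22) = 374)
D(r) = 17 (D(r) = 20 - 3 = 17)
(t + D(28)) + f = (374 + 17) + 23787 = 391 + 23787 = 24178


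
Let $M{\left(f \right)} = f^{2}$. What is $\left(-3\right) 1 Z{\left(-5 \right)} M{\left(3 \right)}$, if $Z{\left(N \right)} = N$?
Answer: $135$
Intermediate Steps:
$\left(-3\right) 1 Z{\left(-5 \right)} M{\left(3 \right)} = \left(-3\right) 1 \left(-5\right) 3^{2} = \left(-3\right) \left(-5\right) 9 = 15 \cdot 9 = 135$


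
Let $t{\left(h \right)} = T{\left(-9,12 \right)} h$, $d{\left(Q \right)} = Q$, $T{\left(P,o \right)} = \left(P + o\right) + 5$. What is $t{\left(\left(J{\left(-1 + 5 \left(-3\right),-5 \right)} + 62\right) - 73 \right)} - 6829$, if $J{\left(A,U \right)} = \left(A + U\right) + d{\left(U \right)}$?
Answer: $-7125$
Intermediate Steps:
$T{\left(P,o \right)} = 5 + P + o$
$J{\left(A,U \right)} = A + 2 U$ ($J{\left(A,U \right)} = \left(A + U\right) + U = A + 2 U$)
$t{\left(h \right)} = 8 h$ ($t{\left(h \right)} = \left(5 - 9 + 12\right) h = 8 h$)
$t{\left(\left(J{\left(-1 + 5 \left(-3\right),-5 \right)} + 62\right) - 73 \right)} - 6829 = 8 \left(\left(\left(\left(-1 + 5 \left(-3\right)\right) + 2 \left(-5\right)\right) + 62\right) - 73\right) - 6829 = 8 \left(\left(\left(\left(-1 - 15\right) - 10\right) + 62\right) - 73\right) - 6829 = 8 \left(\left(\left(-16 - 10\right) + 62\right) - 73\right) - 6829 = 8 \left(\left(-26 + 62\right) - 73\right) - 6829 = 8 \left(36 - 73\right) - 6829 = 8 \left(-37\right) - 6829 = -296 - 6829 = -7125$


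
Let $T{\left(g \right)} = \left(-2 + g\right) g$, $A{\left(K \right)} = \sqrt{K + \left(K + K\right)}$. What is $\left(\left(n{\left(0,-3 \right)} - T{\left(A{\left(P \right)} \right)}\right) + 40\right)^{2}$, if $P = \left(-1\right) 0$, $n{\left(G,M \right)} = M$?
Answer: $1369$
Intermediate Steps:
$P = 0$
$A{\left(K \right)} = \sqrt{3} \sqrt{K}$ ($A{\left(K \right)} = \sqrt{K + 2 K} = \sqrt{3 K} = \sqrt{3} \sqrt{K}$)
$T{\left(g \right)} = g \left(-2 + g\right)$
$\left(\left(n{\left(0,-3 \right)} - T{\left(A{\left(P \right)} \right)}\right) + 40\right)^{2} = \left(\left(-3 - \sqrt{3} \sqrt{0} \left(-2 + \sqrt{3} \sqrt{0}\right)\right) + 40\right)^{2} = \left(\left(-3 - \sqrt{3} \cdot 0 \left(-2 + \sqrt{3} \cdot 0\right)\right) + 40\right)^{2} = \left(\left(-3 - 0 \left(-2 + 0\right)\right) + 40\right)^{2} = \left(\left(-3 - 0 \left(-2\right)\right) + 40\right)^{2} = \left(\left(-3 - 0\right) + 40\right)^{2} = \left(\left(-3 + 0\right) + 40\right)^{2} = \left(-3 + 40\right)^{2} = 37^{2} = 1369$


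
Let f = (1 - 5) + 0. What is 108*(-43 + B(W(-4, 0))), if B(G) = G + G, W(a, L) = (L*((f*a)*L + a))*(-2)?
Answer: -4644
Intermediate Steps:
f = -4 (f = -4 + 0 = -4)
W(a, L) = -2*L*(a - 4*L*a) (W(a, L) = (L*((-4*a)*L + a))*(-2) = (L*(-4*L*a + a))*(-2) = (L*(a - 4*L*a))*(-2) = -2*L*(a - 4*L*a))
B(G) = 2*G
108*(-43 + B(W(-4, 0))) = 108*(-43 + 2*(2*0*(-4)*(-1 + 4*0))) = 108*(-43 + 2*(2*0*(-4)*(-1 + 0))) = 108*(-43 + 2*(2*0*(-4)*(-1))) = 108*(-43 + 2*0) = 108*(-43 + 0) = 108*(-43) = -4644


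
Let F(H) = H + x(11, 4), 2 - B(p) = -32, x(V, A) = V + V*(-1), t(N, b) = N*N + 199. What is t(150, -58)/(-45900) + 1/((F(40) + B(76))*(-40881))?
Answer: -11444820751/23142734100 ≈ -0.49453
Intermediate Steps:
t(N, b) = 199 + N² (t(N, b) = N² + 199 = 199 + N²)
x(V, A) = 0 (x(V, A) = V - V = 0)
B(p) = 34 (B(p) = 2 - 1*(-32) = 2 + 32 = 34)
F(H) = H (F(H) = H + 0 = H)
t(150, -58)/(-45900) + 1/((F(40) + B(76))*(-40881)) = (199 + 150²)/(-45900) + 1/((40 + 34)*(-40881)) = (199 + 22500)*(-1/45900) - 1/40881/74 = 22699*(-1/45900) + (1/74)*(-1/40881) = -22699/45900 - 1/3025194 = -11444820751/23142734100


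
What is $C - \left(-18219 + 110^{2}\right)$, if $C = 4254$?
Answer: $10373$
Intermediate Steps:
$C - \left(-18219 + 110^{2}\right) = 4254 - \left(-18219 + 110^{2}\right) = 4254 - \left(-18219 + 12100\right) = 4254 - -6119 = 4254 + 6119 = 10373$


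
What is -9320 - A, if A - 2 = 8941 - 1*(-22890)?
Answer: -41153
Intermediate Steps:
A = 31833 (A = 2 + (8941 - 1*(-22890)) = 2 + (8941 + 22890) = 2 + 31831 = 31833)
-9320 - A = -9320 - 1*31833 = -9320 - 31833 = -41153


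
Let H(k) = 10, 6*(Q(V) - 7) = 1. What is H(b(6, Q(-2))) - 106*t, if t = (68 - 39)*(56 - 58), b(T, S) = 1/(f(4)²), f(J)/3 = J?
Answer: 6158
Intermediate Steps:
f(J) = 3*J
Q(V) = 43/6 (Q(V) = 7 + (⅙)*1 = 7 + ⅙ = 43/6)
b(T, S) = 1/144 (b(T, S) = 1/((3*4)²) = 1/(12²) = 1/144)
t = -58 (t = 29*(-2) = -58)
H(b(6, Q(-2))) - 106*t = 10 - 106*(-58) = 10 + 6148 = 6158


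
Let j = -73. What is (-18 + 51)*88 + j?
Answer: 2831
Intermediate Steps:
(-18 + 51)*88 + j = (-18 + 51)*88 - 73 = 33*88 - 73 = 2904 - 73 = 2831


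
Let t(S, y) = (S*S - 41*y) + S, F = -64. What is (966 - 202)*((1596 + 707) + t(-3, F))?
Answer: 3768812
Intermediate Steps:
t(S, y) = S + S**2 - 41*y (t(S, y) = (S**2 - 41*y) + S = S + S**2 - 41*y)
(966 - 202)*((1596 + 707) + t(-3, F)) = (966 - 202)*((1596 + 707) + (-3 + (-3)**2 - 41*(-64))) = 764*(2303 + (-3 + 9 + 2624)) = 764*(2303 + 2630) = 764*4933 = 3768812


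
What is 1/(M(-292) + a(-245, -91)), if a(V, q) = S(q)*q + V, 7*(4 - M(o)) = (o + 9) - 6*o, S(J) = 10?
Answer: -7/9526 ≈ -0.00073483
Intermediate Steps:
M(o) = 19/7 + 5*o/7 (M(o) = 4 - ((o + 9) - 6*o)/7 = 4 - ((9 + o) - 6*o)/7 = 4 - (9 - 5*o)/7 = 4 + (-9/7 + 5*o/7) = 19/7 + 5*o/7)
a(V, q) = V + 10*q (a(V, q) = 10*q + V = V + 10*q)
1/(M(-292) + a(-245, -91)) = 1/((19/7 + (5/7)*(-292)) + (-245 + 10*(-91))) = 1/((19/7 - 1460/7) + (-245 - 910)) = 1/(-1441/7 - 1155) = 1/(-9526/7) = -7/9526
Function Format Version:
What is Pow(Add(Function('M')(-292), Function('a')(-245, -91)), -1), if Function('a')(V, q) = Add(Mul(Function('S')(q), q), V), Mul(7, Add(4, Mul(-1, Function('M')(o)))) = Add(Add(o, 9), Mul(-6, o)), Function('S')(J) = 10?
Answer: Rational(-7, 9526) ≈ -0.00073483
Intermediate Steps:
Function('M')(o) = Add(Rational(19, 7), Mul(Rational(5, 7), o)) (Function('M')(o) = Add(4, Mul(Rational(-1, 7), Add(Add(o, 9), Mul(-6, o)))) = Add(4, Mul(Rational(-1, 7), Add(Add(9, o), Mul(-6, o)))) = Add(4, Mul(Rational(-1, 7), Add(9, Mul(-5, o)))) = Add(4, Add(Rational(-9, 7), Mul(Rational(5, 7), o))) = Add(Rational(19, 7), Mul(Rational(5, 7), o)))
Function('a')(V, q) = Add(V, Mul(10, q)) (Function('a')(V, q) = Add(Mul(10, q), V) = Add(V, Mul(10, q)))
Pow(Add(Function('M')(-292), Function('a')(-245, -91)), -1) = Pow(Add(Add(Rational(19, 7), Mul(Rational(5, 7), -292)), Add(-245, Mul(10, -91))), -1) = Pow(Add(Add(Rational(19, 7), Rational(-1460, 7)), Add(-245, -910)), -1) = Pow(Add(Rational(-1441, 7), -1155), -1) = Pow(Rational(-9526, 7), -1) = Rational(-7, 9526)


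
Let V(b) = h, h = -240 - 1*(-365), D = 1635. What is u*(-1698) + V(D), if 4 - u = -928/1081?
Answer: -8782771/1081 ≈ -8124.7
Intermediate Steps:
u = 5252/1081 (u = 4 - (-928)/1081 = 4 - 1*(-928/1081) = 4 + 928/1081 = 5252/1081 ≈ 4.8585)
h = 125 (h = -240 + 365 = 125)
V(b) = 125
u*(-1698) + V(D) = (5252/1081)*(-1698) + 125 = -8917896/1081 + 125 = -8782771/1081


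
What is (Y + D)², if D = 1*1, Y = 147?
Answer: 21904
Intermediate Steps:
D = 1
(Y + D)² = (147 + 1)² = 148² = 21904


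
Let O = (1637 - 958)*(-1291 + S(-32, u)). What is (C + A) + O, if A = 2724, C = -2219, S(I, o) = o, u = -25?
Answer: -893059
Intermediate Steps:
O = -893564 (O = (1637 - 958)*(-1291 - 25) = 679*(-1316) = -893564)
(C + A) + O = (-2219 + 2724) - 893564 = 505 - 893564 = -893059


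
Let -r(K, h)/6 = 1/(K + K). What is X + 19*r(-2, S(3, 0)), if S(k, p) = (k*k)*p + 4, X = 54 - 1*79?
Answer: 7/2 ≈ 3.5000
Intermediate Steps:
X = -25 (X = 54 - 79 = -25)
S(k, p) = 4 + p*k² (S(k, p) = k²*p + 4 = p*k² + 4 = 4 + p*k²)
r(K, h) = -3/K (r(K, h) = -6/(K + K) = -6*1/(2*K) = -3/K)
X + 19*r(-2, S(3, 0)) = -25 + 19*(-3/(-2)) = -25 + 19*(-3*(-½)) = -25 + 19*(3/2) = -25 + 57/2 = 7/2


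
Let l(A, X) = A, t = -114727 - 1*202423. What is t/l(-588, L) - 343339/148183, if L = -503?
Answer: 3342453937/6223686 ≈ 537.05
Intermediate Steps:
t = -317150 (t = -114727 - 202423 = -317150)
t/l(-588, L) - 343339/148183 = -317150/(-588) - 343339/148183 = -317150*(-1/588) - 343339*1/148183 = 158575/294 - 343339/148183 = 3342453937/6223686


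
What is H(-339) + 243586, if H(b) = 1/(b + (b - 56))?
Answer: 178792123/734 ≈ 2.4359e+5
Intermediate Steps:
H(b) = 1/(-56 + 2*b) (H(b) = 1/(b + (-56 + b)) = 1/(-56 + 2*b))
H(-339) + 243586 = 1/(2*(-28 - 339)) + 243586 = (1/2)/(-367) + 243586 = (1/2)*(-1/367) + 243586 = -1/734 + 243586 = 178792123/734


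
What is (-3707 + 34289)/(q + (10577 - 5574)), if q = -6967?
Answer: -15291/982 ≈ -15.571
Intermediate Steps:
(-3707 + 34289)/(q + (10577 - 5574)) = (-3707 + 34289)/(-6967 + (10577 - 5574)) = 30582/(-6967 + 5003) = 30582/(-1964) = 30582*(-1/1964) = -15291/982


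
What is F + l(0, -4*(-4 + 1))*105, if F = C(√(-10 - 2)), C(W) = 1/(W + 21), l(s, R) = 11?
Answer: 174412/151 - 2*I*√3/453 ≈ 1155.0 - 0.007647*I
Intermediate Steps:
C(W) = 1/(21 + W)
F = 1/(21 + 2*I*√3) (F = 1/(21 + √(-10 - 2)) = 1/(21 + √(-12)) = 1/(21 + 2*I*√3) ≈ 0.046358 - 0.007647*I)
F + l(0, -4*(-4 + 1))*105 = (7/151 - 2*I*√3/453) + 11*105 = (7/151 - 2*I*√3/453) + 1155 = 174412/151 - 2*I*√3/453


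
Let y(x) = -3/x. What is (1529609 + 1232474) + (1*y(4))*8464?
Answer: 2755735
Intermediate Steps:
(1529609 + 1232474) + (1*y(4))*8464 = (1529609 + 1232474) + (1*(-3/4))*8464 = 2762083 + (1*(-3*1/4))*8464 = 2762083 + (1*(-3/4))*8464 = 2762083 - 3/4*8464 = 2762083 - 6348 = 2755735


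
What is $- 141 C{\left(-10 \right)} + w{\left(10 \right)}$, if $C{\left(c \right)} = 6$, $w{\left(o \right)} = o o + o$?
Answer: $-736$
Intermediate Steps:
$w{\left(o \right)} = o + o^{2}$ ($w{\left(o \right)} = o^{2} + o = o + o^{2}$)
$- 141 C{\left(-10 \right)} + w{\left(10 \right)} = \left(-141\right) 6 + 10 \left(1 + 10\right) = -846 + 10 \cdot 11 = -846 + 110 = -736$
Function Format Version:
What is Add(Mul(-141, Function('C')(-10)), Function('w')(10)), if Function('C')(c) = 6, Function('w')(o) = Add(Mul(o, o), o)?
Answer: -736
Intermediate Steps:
Function('w')(o) = Add(o, Pow(o, 2)) (Function('w')(o) = Add(Pow(o, 2), o) = Add(o, Pow(o, 2)))
Add(Mul(-141, Function('C')(-10)), Function('w')(10)) = Add(Mul(-141, 6), Mul(10, Add(1, 10))) = Add(-846, Mul(10, 11)) = Add(-846, 110) = -736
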